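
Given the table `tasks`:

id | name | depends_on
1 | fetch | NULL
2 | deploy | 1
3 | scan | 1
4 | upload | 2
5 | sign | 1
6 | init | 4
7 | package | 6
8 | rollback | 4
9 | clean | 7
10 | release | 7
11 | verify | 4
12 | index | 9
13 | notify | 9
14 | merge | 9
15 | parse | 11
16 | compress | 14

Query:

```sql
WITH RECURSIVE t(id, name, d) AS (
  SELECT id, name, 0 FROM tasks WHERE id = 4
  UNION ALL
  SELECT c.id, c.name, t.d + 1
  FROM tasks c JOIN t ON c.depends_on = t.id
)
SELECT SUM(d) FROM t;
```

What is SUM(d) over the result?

Base: id=4 (upload) at d 0.
Iteration 1: rows with depends_on in {4} -> init (id 6, d 1), rollback (id 8, d 1), verify (id 11, d 1).
Iteration 2: rows with depends_on in {6,8,11} -> package (id 7, d 2), parse (id 15, d 2).
Iteration 3: rows with depends_on in {7,15} -> clean (id 9, d 3), release (id 10, d 3).
Iteration 4: rows with depends_on in {9,10} -> index (id 12, d 4), notify (id 13, d 4), merge (id 14, d 4).
Iteration 5: rows with depends_on in {12,13,14} -> compress (id 16, d 5).
Iteration 6: no rows with depends_on in {16}; recursion stops.
SUM(d) = 0 + 1 + 1 + 1 + 2 + 2 + 3 + 3 + 4 + 4 + 4 + 5 = 30.

30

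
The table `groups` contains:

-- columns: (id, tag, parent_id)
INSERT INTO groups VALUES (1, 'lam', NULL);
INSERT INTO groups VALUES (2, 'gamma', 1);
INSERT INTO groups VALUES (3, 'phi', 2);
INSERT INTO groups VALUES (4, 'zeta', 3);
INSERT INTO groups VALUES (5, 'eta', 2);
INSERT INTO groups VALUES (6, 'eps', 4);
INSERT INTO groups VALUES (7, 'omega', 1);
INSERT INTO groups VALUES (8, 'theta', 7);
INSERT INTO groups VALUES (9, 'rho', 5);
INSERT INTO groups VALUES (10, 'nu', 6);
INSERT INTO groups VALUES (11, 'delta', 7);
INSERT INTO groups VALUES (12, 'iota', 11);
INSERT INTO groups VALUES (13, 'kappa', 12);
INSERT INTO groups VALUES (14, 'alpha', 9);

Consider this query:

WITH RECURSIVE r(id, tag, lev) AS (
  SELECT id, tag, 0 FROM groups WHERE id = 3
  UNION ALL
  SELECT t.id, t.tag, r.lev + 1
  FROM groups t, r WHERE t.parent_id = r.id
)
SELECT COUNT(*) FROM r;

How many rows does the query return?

Base: id=3 (phi) at lev 0.
Iteration 1: rows with parent_id in {3} -> zeta (id 4, lev 1).
Iteration 2: rows with parent_id in {4} -> eps (id 6, lev 2).
Iteration 3: rows with parent_id in {6} -> nu (id 10, lev 3).
Iteration 4: no rows with parent_id in {10}; recursion stops.
Total rows emitted: 4.

4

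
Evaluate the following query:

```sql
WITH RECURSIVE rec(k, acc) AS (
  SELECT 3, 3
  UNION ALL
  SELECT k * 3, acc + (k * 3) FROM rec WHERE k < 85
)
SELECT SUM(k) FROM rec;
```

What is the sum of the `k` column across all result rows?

363

Base: k=3, acc=3.
Iteration 1: 3 < 85 holds -> k = 3 * 3 = 9, acc = 3 + 9 = 12.
Iteration 2: 9 < 85 holds -> k = 9 * 3 = 27, acc = 12 + 27 = 39.
Iteration 3: 27 < 85 holds -> k = 27 * 3 = 81, acc = 39 + 81 = 120.
Iteration 4: 81 < 85 holds -> k = 81 * 3 = 243, acc = 120 + 243 = 363.
Iteration 5: 243 < 85 fails; recursion stops.
SUM(k) = 3 + 9 + 27 + 81 + 243 = 363.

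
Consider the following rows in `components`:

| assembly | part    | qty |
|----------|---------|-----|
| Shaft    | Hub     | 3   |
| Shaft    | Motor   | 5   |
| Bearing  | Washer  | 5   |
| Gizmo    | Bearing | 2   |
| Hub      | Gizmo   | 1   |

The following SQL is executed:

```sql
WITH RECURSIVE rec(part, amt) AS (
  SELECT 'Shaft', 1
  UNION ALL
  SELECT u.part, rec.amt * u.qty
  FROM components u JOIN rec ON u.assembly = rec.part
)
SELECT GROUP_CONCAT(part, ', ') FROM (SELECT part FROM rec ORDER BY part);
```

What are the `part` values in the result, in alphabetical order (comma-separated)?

Base: (Shaft, amt=1).
Iteration 1: components of {Shaft} -> Hub = 1*3 = 3, Motor = 1*5 = 5.
Iteration 2: components of {Hub,Motor} -> Gizmo = 3*1 = 3.
Iteration 3: components of {Gizmo} -> Bearing = 3*2 = 6.
Iteration 4: components of {Bearing} -> Washer = 6*5 = 30.
Iteration 5: no further components; recursion stops.

Bearing, Gizmo, Hub, Motor, Shaft, Washer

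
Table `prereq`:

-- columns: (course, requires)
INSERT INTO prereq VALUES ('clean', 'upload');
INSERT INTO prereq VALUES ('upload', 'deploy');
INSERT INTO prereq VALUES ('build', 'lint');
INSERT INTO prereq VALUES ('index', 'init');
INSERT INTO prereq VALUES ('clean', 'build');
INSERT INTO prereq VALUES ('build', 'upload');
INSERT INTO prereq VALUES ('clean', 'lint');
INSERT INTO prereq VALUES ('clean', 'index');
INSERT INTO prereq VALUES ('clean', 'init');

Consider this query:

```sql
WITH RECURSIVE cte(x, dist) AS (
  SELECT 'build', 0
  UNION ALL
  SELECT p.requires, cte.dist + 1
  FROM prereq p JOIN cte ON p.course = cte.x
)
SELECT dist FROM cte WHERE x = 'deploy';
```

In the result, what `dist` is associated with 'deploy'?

2

Base: (build, dist=0).
Iteration 1: edges from {build} -> (lint, dist=1), (upload, dist=1).
Iteration 2: edges from {lint,upload} -> (deploy, dist=2).
Iteration 3: no outgoing edges from {deploy}; recursion stops.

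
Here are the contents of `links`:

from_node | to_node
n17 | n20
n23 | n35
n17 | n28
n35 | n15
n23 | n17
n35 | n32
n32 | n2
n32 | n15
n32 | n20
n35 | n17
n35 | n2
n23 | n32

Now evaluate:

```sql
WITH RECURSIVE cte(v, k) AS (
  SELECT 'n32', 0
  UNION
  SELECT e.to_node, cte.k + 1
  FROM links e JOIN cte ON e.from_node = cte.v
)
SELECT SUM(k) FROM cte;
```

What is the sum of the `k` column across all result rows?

Base: (n32, k=0).
Iteration 1: edges from {n32} -> (n15, k=1), (n2, k=1), (n20, k=1).
Iteration 2: no outgoing edges from {n15,n2,n20}; recursion stops.
SUM(k) = 0 + 1 + 1 + 1 = 3.

3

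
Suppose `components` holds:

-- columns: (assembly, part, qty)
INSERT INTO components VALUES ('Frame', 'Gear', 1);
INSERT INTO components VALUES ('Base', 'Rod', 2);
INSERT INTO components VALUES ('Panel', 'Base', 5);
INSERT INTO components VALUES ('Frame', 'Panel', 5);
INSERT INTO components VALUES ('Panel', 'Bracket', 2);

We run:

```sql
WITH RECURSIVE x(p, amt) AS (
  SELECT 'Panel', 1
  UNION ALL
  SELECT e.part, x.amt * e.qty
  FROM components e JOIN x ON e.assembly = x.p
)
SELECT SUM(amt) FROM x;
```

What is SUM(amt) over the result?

18

Base: (Panel, amt=1).
Iteration 1: components of {Panel} -> Base = 1*5 = 5, Bracket = 1*2 = 2.
Iteration 2: components of {Base,Bracket} -> Rod = 5*2 = 10.
Iteration 3: no further components; recursion stops.
SUM(amt) = 1 + 5 + 2 + 10 = 18.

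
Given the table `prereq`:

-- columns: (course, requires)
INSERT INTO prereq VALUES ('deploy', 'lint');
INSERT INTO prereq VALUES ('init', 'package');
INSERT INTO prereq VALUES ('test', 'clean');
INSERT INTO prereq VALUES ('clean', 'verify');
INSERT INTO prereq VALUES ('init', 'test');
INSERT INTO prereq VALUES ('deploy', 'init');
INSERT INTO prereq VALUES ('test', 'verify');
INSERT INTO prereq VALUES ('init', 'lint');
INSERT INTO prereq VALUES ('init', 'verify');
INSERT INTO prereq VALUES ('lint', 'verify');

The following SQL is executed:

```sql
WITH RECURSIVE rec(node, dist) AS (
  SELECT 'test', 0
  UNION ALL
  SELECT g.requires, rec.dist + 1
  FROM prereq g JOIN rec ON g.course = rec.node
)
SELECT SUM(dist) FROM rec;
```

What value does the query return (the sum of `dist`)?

4

Base: (test, dist=0).
Iteration 1: edges from {test} -> (clean, dist=1), (verify, dist=1).
Iteration 2: edges from {clean,verify} -> (verify, dist=2).
Iteration 3: no outgoing edges from {verify}; recursion stops.
SUM(dist) = 0 + 1 + 1 + 2 = 4.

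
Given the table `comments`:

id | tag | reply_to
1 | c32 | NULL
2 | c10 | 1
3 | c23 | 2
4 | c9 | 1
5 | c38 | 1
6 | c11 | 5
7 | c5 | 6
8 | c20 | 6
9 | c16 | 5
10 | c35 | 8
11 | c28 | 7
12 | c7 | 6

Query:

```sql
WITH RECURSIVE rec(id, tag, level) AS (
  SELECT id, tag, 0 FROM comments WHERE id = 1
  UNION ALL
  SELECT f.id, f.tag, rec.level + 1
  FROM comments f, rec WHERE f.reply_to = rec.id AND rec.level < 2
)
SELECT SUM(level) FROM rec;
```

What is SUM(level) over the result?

Base: id=1 (c32) at level 0.
Iteration 1: rows with reply_to in {1} -> c10 (id 2, level 1), c9 (id 4, level 1), c38 (id 5, level 1).
Iteration 2: rows with reply_to in {2,4,5} -> c23 (id 3, level 2), c11 (id 6, level 2), c16 (id 9, level 2).
Iteration 3: level < 2 fails for all current rows; recursion stops.
SUM(level) = 0 + 1 + 1 + 1 + 2 + 2 + 2 = 9.

9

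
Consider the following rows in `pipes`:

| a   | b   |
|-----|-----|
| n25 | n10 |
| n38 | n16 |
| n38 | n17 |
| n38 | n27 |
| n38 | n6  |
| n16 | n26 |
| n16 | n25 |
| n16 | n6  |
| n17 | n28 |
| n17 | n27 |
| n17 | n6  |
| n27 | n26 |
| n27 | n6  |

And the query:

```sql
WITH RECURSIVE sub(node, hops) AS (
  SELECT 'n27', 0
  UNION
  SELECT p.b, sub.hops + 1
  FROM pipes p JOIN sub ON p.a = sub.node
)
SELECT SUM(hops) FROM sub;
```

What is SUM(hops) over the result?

Base: (n27, hops=0).
Iteration 1: edges from {n27} -> (n26, hops=1), (n6, hops=1).
Iteration 2: no outgoing edges from {n26,n6}; recursion stops.
SUM(hops) = 0 + 1 + 1 = 2.

2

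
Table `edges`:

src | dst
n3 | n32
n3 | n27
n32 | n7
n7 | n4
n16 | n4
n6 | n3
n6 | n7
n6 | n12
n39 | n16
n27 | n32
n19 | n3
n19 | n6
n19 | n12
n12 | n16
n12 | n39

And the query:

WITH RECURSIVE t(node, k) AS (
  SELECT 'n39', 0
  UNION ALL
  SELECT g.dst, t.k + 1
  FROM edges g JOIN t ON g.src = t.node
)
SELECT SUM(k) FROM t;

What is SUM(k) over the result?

3

Base: (n39, k=0).
Iteration 1: edges from {n39} -> (n16, k=1).
Iteration 2: edges from {n16} -> (n4, k=2).
Iteration 3: no outgoing edges from {n4}; recursion stops.
SUM(k) = 0 + 1 + 2 = 3.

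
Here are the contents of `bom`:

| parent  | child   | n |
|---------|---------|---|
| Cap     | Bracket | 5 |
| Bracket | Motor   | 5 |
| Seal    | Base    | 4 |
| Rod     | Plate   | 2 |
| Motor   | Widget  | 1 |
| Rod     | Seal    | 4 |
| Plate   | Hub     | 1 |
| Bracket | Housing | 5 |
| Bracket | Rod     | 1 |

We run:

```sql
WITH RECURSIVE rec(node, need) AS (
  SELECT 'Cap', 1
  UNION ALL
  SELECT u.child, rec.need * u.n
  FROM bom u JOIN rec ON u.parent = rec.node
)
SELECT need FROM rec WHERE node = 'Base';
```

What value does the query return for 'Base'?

80

Base: (Cap, need=1).
Iteration 1: components of {Cap} -> Bracket = 1*5 = 5.
Iteration 2: components of {Bracket} -> Housing = 5*5 = 25, Motor = 5*5 = 25, Rod = 5*1 = 5.
Iteration 3: components of {Housing,Motor,Rod} -> Plate = 5*2 = 10, Seal = 5*4 = 20, Widget = 25*1 = 25.
Iteration 4: components of {Plate,Seal,Widget} -> Base = 20*4 = 80, Hub = 10*1 = 10.
Iteration 5: no further components; recursion stops.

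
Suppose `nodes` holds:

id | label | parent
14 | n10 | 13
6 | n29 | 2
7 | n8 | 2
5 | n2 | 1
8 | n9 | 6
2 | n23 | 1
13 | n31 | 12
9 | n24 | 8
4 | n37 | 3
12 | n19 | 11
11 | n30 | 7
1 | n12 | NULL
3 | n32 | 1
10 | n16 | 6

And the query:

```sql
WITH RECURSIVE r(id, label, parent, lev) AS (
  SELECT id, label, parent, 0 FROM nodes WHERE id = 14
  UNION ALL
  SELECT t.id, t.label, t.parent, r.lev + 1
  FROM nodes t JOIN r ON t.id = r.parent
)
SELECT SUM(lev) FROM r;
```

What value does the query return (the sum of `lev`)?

21

Base: id=14 (n10), parent=13, lev 0.
Iteration 1: join on id=13 -> n31 (id 13, parent=12, lev 1).
Iteration 2: join on id=12 -> n19 (id 12, parent=11, lev 2).
Iteration 3: join on id=11 -> n30 (id 11, parent=7, lev 3).
Iteration 4: join on id=7 -> n8 (id 7, parent=2, lev 4).
Iteration 5: join on id=2 -> n23 (id 2, parent=1, lev 5).
Iteration 6: join on id=1 -> n12 (id 1, parent=NULL, lev 6).
Iteration 7: parent is NULL; no match; recursion stops.
SUM(lev) = 0 + 1 + 2 + 3 + 4 + 5 + 6 = 21.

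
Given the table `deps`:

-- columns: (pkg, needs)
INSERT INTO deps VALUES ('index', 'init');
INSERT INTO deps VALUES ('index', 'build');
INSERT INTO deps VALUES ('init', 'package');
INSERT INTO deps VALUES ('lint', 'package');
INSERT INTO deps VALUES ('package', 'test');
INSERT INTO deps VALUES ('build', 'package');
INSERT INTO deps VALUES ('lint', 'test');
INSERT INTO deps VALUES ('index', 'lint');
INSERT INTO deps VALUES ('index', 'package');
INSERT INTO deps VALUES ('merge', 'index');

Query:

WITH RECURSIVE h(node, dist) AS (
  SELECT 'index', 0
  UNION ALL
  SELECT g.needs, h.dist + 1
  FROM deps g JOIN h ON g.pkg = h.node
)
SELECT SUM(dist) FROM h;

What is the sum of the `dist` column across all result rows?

23

Base: (index, dist=0).
Iteration 1: edges from {index} -> (build, dist=1), (init, dist=1), (lint, dist=1), (package, dist=1).
Iteration 2: edges from {build,init,lint,package} -> (package, dist=2) x3, (test, dist=2) x2. [UNION ALL keeps all 5 new rows, including repeats]
Iteration 3: edges from {package,test} -> (test, dist=3) x3. [UNION ALL keeps all 3 new rows, including repeats]
Iteration 4: no outgoing edges from {test}; recursion stops.
SUM(dist) = 0 + 1 + 1 + 1 + 1 + 2 + 2 + 2 + 2 + 2 + 3 + 3 + 3 = 23.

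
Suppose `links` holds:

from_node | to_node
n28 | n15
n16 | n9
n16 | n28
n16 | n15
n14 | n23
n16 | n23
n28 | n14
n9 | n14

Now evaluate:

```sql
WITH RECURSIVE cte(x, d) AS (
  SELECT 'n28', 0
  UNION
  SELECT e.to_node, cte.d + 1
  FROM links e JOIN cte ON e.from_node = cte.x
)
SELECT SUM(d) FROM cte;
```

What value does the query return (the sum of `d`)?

Base: (n28, d=0).
Iteration 1: edges from {n28} -> (n14, d=1), (n15, d=1).
Iteration 2: edges from {n14,n15} -> (n23, d=2).
Iteration 3: no outgoing edges from {n23}; recursion stops.
SUM(d) = 0 + 1 + 1 + 2 = 4.

4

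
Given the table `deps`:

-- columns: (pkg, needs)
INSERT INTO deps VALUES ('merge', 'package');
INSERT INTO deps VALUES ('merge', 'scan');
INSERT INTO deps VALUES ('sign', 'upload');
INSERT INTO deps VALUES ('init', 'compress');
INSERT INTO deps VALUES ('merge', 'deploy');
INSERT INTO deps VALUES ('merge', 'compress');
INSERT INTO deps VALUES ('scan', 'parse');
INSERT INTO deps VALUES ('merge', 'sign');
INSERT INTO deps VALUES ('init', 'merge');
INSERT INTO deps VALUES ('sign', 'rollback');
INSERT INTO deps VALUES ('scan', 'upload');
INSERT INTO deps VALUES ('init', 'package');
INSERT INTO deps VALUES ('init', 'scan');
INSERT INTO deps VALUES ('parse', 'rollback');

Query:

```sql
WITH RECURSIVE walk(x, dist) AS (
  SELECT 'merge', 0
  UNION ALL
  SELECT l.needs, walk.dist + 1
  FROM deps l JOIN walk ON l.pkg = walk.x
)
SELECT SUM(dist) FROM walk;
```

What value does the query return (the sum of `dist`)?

16

Base: (merge, dist=0).
Iteration 1: edges from {merge} -> (compress, dist=1), (deploy, dist=1), (package, dist=1), (scan, dist=1), (sign, dist=1).
Iteration 2: edges from {compress,deploy,package,scan,sign} -> (parse, dist=2), (rollback, dist=2), (upload, dist=2) x2. [UNION ALL keeps all 4 new rows, including repeats]
Iteration 3: edges from {parse,rollback,upload} -> (rollback, dist=3).
Iteration 4: no outgoing edges from {rollback}; recursion stops.
SUM(dist) = 0 + 1 + 1 + 1 + 1 + 1 + 2 + 2 + 2 + 2 + 3 = 16.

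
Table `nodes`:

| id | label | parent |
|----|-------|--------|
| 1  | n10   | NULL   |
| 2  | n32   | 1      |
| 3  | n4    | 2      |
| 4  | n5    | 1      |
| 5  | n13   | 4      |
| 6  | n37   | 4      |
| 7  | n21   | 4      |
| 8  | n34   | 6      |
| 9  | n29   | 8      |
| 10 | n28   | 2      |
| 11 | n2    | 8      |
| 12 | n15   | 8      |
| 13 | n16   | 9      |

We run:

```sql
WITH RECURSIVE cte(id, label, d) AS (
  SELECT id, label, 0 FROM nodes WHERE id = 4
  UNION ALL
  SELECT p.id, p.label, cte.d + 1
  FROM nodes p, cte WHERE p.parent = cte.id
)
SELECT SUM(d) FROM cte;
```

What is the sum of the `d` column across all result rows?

Base: id=4 (n5) at d 0.
Iteration 1: rows with parent in {4} -> n13 (id 5, d 1), n37 (id 6, d 1), n21 (id 7, d 1).
Iteration 2: rows with parent in {5,6,7} -> n34 (id 8, d 2).
Iteration 3: rows with parent in {8} -> n29 (id 9, d 3), n2 (id 11, d 3), n15 (id 12, d 3).
Iteration 4: rows with parent in {9,11,12} -> n16 (id 13, d 4).
Iteration 5: no rows with parent in {13}; recursion stops.
SUM(d) = 0 + 1 + 1 + 1 + 2 + 3 + 3 + 3 + 4 = 18.

18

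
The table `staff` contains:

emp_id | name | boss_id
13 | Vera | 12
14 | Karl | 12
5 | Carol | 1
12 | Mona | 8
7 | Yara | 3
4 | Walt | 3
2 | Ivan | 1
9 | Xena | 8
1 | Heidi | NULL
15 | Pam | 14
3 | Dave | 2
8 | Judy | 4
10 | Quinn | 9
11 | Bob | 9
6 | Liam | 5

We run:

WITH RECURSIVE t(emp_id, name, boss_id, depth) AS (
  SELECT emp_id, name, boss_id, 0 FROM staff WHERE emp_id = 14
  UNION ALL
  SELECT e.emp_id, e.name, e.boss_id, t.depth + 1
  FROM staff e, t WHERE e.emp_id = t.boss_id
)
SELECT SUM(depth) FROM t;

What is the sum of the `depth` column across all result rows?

21

Base: emp_id=14 (Karl), boss_id=12, depth 0.
Iteration 1: join on emp_id=12 -> Mona (id 12, boss_id=8, depth 1).
Iteration 2: join on emp_id=8 -> Judy (id 8, boss_id=4, depth 2).
Iteration 3: join on emp_id=4 -> Walt (id 4, boss_id=3, depth 3).
Iteration 4: join on emp_id=3 -> Dave (id 3, boss_id=2, depth 4).
Iteration 5: join on emp_id=2 -> Ivan (id 2, boss_id=1, depth 5).
Iteration 6: join on emp_id=1 -> Heidi (id 1, boss_id=NULL, depth 6).
Iteration 7: boss_id is NULL; no match; recursion stops.
SUM(depth) = 0 + 1 + 2 + 3 + 4 + 5 + 6 = 21.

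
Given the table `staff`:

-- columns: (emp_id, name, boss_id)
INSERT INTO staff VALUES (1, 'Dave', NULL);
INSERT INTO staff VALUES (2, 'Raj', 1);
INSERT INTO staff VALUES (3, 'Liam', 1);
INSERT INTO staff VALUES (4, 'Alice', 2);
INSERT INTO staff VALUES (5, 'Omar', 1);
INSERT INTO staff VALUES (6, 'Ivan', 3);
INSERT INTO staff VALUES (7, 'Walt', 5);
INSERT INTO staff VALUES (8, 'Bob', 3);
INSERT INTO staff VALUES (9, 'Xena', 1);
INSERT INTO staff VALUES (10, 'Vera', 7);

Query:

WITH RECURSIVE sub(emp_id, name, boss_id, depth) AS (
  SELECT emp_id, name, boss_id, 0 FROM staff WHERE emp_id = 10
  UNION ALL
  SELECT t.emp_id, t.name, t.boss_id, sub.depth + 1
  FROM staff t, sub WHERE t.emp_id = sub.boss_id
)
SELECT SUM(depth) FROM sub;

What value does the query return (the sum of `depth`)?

Base: emp_id=10 (Vera), boss_id=7, depth 0.
Iteration 1: join on emp_id=7 -> Walt (id 7, boss_id=5, depth 1).
Iteration 2: join on emp_id=5 -> Omar (id 5, boss_id=1, depth 2).
Iteration 3: join on emp_id=1 -> Dave (id 1, boss_id=NULL, depth 3).
Iteration 4: boss_id is NULL; no match; recursion stops.
SUM(depth) = 0 + 1 + 2 + 3 = 6.

6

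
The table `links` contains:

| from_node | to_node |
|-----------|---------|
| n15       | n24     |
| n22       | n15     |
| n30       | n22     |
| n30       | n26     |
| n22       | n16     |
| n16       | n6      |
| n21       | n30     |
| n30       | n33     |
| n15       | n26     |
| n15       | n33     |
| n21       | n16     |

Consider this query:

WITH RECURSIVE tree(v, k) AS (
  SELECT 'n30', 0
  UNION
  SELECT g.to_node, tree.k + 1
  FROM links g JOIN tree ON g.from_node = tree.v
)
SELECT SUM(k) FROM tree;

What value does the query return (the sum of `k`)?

Base: (n30, k=0).
Iteration 1: edges from {n30} -> (n22, k=1), (n26, k=1), (n33, k=1).
Iteration 2: edges from {n22,n26,n33} -> (n15, k=2), (n16, k=2).
Iteration 3: edges from {n15,n16} -> (n24, k=3), (n26, k=3), (n33, k=3), (n6, k=3).
Iteration 4: no outgoing edges from {n24,n26,n33,n6}; recursion stops.
SUM(k) = 0 + 1 + 1 + 1 + 2 + 2 + 3 + 3 + 3 + 3 = 19.

19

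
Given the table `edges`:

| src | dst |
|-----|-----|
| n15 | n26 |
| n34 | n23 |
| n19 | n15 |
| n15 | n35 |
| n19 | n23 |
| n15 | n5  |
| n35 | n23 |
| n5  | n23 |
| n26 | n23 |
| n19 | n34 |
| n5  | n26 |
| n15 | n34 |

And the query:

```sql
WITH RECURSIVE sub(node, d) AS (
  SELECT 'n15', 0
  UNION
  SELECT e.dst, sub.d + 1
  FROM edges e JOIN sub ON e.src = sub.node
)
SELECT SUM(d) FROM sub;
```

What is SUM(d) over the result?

Base: (n15, d=0).
Iteration 1: edges from {n15} -> (n26, d=1), (n34, d=1), (n35, d=1), (n5, d=1).
Iteration 2: edges from {n26,n34,n35,n5} -> (n23, d=2), (n26, d=2). [UNION drops 3 duplicate row(s)]
Iteration 3: edges from {n23,n26} -> (n23, d=3).
Iteration 4: no outgoing edges from {n23}; recursion stops.
SUM(d) = 0 + 1 + 1 + 1 + 1 + 2 + 2 + 3 = 11.

11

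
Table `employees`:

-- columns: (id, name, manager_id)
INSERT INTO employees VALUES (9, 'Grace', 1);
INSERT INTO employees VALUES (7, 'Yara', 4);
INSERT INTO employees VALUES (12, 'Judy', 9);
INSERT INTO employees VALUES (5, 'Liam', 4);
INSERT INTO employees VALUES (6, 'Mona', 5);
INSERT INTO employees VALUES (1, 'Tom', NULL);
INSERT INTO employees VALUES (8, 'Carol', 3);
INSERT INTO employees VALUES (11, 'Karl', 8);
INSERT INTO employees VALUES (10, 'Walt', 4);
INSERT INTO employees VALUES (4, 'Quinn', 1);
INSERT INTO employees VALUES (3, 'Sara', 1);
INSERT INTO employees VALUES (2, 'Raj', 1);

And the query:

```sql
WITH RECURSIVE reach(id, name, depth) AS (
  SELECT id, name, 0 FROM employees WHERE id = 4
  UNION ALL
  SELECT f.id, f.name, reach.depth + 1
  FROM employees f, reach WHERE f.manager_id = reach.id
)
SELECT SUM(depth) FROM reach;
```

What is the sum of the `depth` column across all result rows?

5

Base: id=4 (Quinn) at depth 0.
Iteration 1: rows with manager_id in {4} -> Liam (id 5, depth 1), Yara (id 7, depth 1), Walt (id 10, depth 1).
Iteration 2: rows with manager_id in {5,7,10} -> Mona (id 6, depth 2).
Iteration 3: no rows with manager_id in {6}; recursion stops.
SUM(depth) = 0 + 1 + 1 + 1 + 2 = 5.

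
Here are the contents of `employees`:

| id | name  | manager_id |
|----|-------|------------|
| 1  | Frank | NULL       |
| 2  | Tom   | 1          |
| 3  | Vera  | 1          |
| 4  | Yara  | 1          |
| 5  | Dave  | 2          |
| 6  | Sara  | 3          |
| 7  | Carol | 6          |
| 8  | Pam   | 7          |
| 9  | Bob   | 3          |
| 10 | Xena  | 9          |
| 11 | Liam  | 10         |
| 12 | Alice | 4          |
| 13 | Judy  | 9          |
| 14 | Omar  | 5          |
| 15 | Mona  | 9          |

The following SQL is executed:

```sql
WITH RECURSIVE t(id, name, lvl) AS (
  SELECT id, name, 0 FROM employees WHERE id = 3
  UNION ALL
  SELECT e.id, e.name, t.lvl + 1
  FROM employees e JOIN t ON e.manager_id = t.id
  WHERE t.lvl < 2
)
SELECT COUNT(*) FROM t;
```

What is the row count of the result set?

Base: id=3 (Vera) at lvl 0.
Iteration 1: rows with manager_id in {3} -> Sara (id 6, lvl 1), Bob (id 9, lvl 1).
Iteration 2: rows with manager_id in {6,9} -> Carol (id 7, lvl 2), Xena (id 10, lvl 2), Judy (id 13, lvl 2), Mona (id 15, lvl 2).
Iteration 3: lvl < 2 fails for all current rows; recursion stops.
Total rows emitted: 7.

7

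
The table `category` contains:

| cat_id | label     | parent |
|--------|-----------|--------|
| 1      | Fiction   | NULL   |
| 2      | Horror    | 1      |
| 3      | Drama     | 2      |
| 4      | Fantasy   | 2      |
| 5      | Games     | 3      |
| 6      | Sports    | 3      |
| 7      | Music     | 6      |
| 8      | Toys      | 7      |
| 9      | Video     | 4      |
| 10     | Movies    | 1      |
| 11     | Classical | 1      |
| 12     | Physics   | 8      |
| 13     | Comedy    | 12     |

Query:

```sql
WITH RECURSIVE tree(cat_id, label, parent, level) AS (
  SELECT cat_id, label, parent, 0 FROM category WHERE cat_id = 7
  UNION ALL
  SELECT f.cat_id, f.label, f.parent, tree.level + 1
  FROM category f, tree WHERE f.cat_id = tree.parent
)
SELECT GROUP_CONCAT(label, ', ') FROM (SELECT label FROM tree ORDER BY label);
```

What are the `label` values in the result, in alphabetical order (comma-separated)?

Base: cat_id=7 (Music), parent=6, level 0.
Iteration 1: join on cat_id=6 -> Sports (id 6, parent=3, level 1).
Iteration 2: join on cat_id=3 -> Drama (id 3, parent=2, level 2).
Iteration 3: join on cat_id=2 -> Horror (id 2, parent=1, level 3).
Iteration 4: join on cat_id=1 -> Fiction (id 1, parent=NULL, level 4).
Iteration 5: parent is NULL; no match; recursion stops.

Drama, Fiction, Horror, Music, Sports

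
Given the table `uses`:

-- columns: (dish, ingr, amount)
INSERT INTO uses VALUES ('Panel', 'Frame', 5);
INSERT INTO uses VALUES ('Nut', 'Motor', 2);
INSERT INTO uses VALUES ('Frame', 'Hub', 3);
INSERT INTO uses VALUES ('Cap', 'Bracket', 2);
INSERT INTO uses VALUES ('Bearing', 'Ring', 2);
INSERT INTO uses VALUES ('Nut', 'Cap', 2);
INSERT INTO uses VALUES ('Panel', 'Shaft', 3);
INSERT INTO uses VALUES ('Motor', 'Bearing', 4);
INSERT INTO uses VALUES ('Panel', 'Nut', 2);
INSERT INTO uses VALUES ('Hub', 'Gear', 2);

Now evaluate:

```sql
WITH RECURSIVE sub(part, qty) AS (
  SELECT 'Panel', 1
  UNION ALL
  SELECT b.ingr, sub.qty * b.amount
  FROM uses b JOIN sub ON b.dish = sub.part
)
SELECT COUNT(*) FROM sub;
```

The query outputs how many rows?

Base: (Panel, qty=1).
Iteration 1: components of {Panel} -> Frame = 1*5 = 5, Nut = 1*2 = 2, Shaft = 1*3 = 3.
Iteration 2: components of {Frame,Nut,Shaft} -> Cap = 2*2 = 4, Hub = 5*3 = 15, Motor = 2*2 = 4.
Iteration 3: components of {Cap,Hub,Motor} -> Bearing = 4*4 = 16, Bracket = 4*2 = 8, Gear = 15*2 = 30.
Iteration 4: components of {Bearing,Bracket,Gear} -> Ring = 16*2 = 32.
Iteration 5: no further components; recursion stops.
Total rows emitted: 11.

11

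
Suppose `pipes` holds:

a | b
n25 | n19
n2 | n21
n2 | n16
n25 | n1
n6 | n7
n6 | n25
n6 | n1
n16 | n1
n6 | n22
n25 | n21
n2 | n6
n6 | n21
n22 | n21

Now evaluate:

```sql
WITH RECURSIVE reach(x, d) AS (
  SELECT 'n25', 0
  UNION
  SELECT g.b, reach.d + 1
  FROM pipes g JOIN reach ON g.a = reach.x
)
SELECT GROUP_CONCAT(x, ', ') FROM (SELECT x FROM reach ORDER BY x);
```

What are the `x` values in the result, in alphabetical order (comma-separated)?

Base: (n25, d=0).
Iteration 1: edges from {n25} -> (n1, d=1), (n19, d=1), (n21, d=1).
Iteration 2: no outgoing edges from {n1,n19,n21}; recursion stops.

n1, n19, n21, n25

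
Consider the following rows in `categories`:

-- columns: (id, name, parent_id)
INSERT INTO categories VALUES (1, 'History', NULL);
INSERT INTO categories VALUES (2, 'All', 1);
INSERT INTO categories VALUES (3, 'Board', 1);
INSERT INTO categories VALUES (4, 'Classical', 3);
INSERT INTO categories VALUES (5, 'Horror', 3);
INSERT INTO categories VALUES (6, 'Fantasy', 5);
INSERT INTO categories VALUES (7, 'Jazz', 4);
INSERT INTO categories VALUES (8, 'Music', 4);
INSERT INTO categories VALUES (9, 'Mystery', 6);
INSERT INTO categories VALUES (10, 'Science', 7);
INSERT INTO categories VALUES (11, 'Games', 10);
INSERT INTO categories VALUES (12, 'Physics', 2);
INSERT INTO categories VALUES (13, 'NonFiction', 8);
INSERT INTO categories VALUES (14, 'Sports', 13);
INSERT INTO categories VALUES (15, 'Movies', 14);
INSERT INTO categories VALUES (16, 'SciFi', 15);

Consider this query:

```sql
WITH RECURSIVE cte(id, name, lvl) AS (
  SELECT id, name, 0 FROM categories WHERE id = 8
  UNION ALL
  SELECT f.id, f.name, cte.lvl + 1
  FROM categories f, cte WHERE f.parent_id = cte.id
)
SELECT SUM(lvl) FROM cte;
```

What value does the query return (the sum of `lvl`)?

10

Base: id=8 (Music) at lvl 0.
Iteration 1: rows with parent_id in {8} -> NonFiction (id 13, lvl 1).
Iteration 2: rows with parent_id in {13} -> Sports (id 14, lvl 2).
Iteration 3: rows with parent_id in {14} -> Movies (id 15, lvl 3).
Iteration 4: rows with parent_id in {15} -> SciFi (id 16, lvl 4).
Iteration 5: no rows with parent_id in {16}; recursion stops.
SUM(lvl) = 0 + 1 + 2 + 3 + 4 = 10.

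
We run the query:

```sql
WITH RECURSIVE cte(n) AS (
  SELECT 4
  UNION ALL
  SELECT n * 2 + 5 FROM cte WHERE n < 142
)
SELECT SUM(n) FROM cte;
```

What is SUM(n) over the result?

Base: n=4.
Iteration 1: 4 < 142 holds -> n = 4 * 2 + 5 = 13.
Iteration 2: 13 < 142 holds -> n = 13 * 2 + 5 = 31.
Iteration 3: 31 < 142 holds -> n = 31 * 2 + 5 = 67.
Iteration 4: 67 < 142 holds -> n = 67 * 2 + 5 = 139.
Iteration 5: 139 < 142 holds -> n = 139 * 2 + 5 = 283.
Iteration 6: 283 < 142 fails; recursion stops.
SUM(n) = 4 + 13 + 31 + 67 + 139 + 283 = 537.

537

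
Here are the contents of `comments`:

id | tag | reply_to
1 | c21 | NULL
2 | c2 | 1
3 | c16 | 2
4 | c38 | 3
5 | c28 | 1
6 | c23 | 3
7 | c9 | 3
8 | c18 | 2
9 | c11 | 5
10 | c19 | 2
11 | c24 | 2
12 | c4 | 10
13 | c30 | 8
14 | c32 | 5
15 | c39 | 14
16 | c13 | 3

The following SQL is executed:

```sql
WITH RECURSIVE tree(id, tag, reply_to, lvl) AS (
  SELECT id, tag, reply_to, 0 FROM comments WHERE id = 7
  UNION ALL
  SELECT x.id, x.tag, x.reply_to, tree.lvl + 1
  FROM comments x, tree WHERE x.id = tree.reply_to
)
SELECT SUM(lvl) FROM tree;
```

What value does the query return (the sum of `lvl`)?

6

Base: id=7 (c9), reply_to=3, lvl 0.
Iteration 1: join on id=3 -> c16 (id 3, reply_to=2, lvl 1).
Iteration 2: join on id=2 -> c2 (id 2, reply_to=1, lvl 2).
Iteration 3: join on id=1 -> c21 (id 1, reply_to=NULL, lvl 3).
Iteration 4: reply_to is NULL; no match; recursion stops.
SUM(lvl) = 0 + 1 + 2 + 3 = 6.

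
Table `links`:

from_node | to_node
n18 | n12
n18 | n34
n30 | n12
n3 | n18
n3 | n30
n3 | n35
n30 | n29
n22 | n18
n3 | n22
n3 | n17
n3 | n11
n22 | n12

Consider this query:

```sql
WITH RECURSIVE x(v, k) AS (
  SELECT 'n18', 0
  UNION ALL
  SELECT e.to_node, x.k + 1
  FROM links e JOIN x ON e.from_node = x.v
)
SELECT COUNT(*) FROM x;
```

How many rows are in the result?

Base: (n18, k=0).
Iteration 1: edges from {n18} -> (n12, k=1), (n34, k=1).
Iteration 2: no outgoing edges from {n12,n34}; recursion stops.
Total rows emitted: 3.

3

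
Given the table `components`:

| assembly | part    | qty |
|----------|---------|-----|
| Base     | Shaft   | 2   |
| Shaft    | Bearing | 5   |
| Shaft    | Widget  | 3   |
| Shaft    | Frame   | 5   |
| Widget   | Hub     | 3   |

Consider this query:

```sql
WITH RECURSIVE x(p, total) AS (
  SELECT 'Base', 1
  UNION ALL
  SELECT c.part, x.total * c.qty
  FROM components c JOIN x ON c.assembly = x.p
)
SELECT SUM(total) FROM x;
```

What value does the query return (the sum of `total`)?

Base: (Base, total=1).
Iteration 1: components of {Base} -> Shaft = 1*2 = 2.
Iteration 2: components of {Shaft} -> Bearing = 2*5 = 10, Frame = 2*5 = 10, Widget = 2*3 = 6.
Iteration 3: components of {Bearing,Frame,Widget} -> Hub = 6*3 = 18.
Iteration 4: no further components; recursion stops.
SUM(total) = 1 + 2 + 10 + 6 + 10 + 18 = 47.

47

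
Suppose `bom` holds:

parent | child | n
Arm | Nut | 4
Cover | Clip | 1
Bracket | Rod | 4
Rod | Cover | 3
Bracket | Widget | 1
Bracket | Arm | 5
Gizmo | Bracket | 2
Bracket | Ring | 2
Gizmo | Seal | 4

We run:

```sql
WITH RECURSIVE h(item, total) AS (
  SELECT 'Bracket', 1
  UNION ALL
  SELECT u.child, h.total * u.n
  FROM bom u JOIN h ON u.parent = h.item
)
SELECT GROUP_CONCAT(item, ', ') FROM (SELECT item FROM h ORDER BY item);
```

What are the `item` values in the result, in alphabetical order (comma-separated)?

Arm, Bracket, Clip, Cover, Nut, Ring, Rod, Widget

Base: (Bracket, total=1).
Iteration 1: components of {Bracket} -> Arm = 1*5 = 5, Ring = 1*2 = 2, Rod = 1*4 = 4, Widget = 1*1 = 1.
Iteration 2: components of {Arm,Ring,Rod,Widget} -> Cover = 4*3 = 12, Nut = 5*4 = 20.
Iteration 3: components of {Cover,Nut} -> Clip = 12*1 = 12.
Iteration 4: no further components; recursion stops.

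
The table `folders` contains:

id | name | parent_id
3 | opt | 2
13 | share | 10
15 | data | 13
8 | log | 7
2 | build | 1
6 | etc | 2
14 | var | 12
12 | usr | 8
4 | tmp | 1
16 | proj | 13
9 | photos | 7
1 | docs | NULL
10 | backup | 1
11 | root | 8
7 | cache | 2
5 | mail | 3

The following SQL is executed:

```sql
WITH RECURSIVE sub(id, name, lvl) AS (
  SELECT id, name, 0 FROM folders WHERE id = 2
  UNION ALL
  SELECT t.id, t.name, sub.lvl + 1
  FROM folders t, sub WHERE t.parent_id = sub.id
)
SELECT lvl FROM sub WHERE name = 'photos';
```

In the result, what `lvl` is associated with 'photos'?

2

Base: id=2 (build) at lvl 0.
Iteration 1: rows with parent_id in {2} -> opt (id 3, lvl 1), etc (id 6, lvl 1), cache (id 7, lvl 1).
Iteration 2: rows with parent_id in {3,6,7} -> mail (id 5, lvl 2), log (id 8, lvl 2), photos (id 9, lvl 2).
Iteration 3: rows with parent_id in {5,8,9} -> root (id 11, lvl 3), usr (id 12, lvl 3).
Iteration 4: rows with parent_id in {11,12} -> var (id 14, lvl 4).
Iteration 5: no rows with parent_id in {14}; recursion stops.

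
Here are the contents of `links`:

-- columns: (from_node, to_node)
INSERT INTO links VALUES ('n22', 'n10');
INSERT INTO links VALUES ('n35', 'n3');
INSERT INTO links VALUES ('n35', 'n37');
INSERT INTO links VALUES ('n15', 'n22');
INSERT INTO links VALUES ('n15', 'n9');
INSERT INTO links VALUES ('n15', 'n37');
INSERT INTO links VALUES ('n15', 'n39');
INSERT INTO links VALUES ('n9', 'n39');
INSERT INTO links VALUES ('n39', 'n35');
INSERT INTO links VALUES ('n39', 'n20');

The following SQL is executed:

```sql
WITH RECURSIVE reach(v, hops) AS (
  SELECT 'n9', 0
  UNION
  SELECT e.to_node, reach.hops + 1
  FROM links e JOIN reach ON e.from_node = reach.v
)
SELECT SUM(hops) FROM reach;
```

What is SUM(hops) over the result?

11

Base: (n9, hops=0).
Iteration 1: edges from {n9} -> (n39, hops=1).
Iteration 2: edges from {n39} -> (n20, hops=2), (n35, hops=2).
Iteration 3: edges from {n20,n35} -> (n3, hops=3), (n37, hops=3).
Iteration 4: no outgoing edges from {n3,n37}; recursion stops.
SUM(hops) = 0 + 1 + 2 + 2 + 3 + 3 = 11.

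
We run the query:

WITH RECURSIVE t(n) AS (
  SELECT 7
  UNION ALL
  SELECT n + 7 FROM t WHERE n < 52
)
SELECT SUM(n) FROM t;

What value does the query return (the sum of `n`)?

Base: n=7.
Iteration 1: 7 < 52 holds -> n = 7 + 7 = 14.
Iteration 2: 14 < 52 holds -> n = 14 + 7 = 21.
Iteration 3: 21 < 52 holds -> n = 21 + 7 = 28.
Iteration 4: 28 < 52 holds -> n = 28 + 7 = 35.
Iteration 5: 35 < 52 holds -> n = 35 + 7 = 42.
Iteration 6: 42 < 52 holds -> n = 42 + 7 = 49.
Iteration 7: 49 < 52 holds -> n = 49 + 7 = 56.
Iteration 8: 56 < 52 fails; recursion stops.
SUM(n) = 7 + 14 + 21 + 28 + 35 + 42 + 49 + 56 = 252.

252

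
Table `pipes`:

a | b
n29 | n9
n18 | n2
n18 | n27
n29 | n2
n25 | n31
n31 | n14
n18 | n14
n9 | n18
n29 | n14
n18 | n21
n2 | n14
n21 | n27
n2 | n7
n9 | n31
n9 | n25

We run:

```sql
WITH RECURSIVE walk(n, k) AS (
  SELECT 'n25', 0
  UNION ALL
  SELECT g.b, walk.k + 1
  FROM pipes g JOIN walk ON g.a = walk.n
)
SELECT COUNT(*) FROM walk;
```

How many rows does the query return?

Base: (n25, k=0).
Iteration 1: edges from {n25} -> (n31, k=1).
Iteration 2: edges from {n31} -> (n14, k=2).
Iteration 3: no outgoing edges from {n14}; recursion stops.
Total rows emitted: 3.

3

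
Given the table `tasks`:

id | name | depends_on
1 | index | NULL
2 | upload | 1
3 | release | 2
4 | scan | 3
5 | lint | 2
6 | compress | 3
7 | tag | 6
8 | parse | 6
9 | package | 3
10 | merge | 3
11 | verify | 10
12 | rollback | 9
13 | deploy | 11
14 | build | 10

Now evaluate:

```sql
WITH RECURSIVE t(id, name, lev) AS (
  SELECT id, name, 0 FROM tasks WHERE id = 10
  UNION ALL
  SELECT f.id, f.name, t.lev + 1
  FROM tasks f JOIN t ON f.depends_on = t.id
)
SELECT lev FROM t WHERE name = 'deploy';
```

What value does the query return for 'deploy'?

Base: id=10 (merge) at lev 0.
Iteration 1: rows with depends_on in {10} -> verify (id 11, lev 1), build (id 14, lev 1).
Iteration 2: rows with depends_on in {11,14} -> deploy (id 13, lev 2).
Iteration 3: no rows with depends_on in {13}; recursion stops.

2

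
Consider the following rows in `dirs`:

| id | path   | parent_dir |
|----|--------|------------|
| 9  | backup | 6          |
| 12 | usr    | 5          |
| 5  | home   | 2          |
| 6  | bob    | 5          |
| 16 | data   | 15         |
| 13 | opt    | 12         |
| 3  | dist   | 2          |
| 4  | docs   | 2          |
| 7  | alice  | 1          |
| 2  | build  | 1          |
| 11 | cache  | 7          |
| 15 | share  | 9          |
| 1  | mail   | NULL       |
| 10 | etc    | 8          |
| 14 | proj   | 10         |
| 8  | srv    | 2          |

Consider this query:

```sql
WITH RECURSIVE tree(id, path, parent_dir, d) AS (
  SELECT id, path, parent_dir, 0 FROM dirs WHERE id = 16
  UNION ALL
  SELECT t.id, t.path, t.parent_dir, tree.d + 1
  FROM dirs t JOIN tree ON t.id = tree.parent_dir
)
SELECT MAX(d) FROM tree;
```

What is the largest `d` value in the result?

6

Base: id=16 (data), parent_dir=15, d 0.
Iteration 1: join on id=15 -> share (id 15, parent_dir=9, d 1).
Iteration 2: join on id=9 -> backup (id 9, parent_dir=6, d 2).
Iteration 3: join on id=6 -> bob (id 6, parent_dir=5, d 3).
Iteration 4: join on id=5 -> home (id 5, parent_dir=2, d 4).
Iteration 5: join on id=2 -> build (id 2, parent_dir=1, d 5).
Iteration 6: join on id=1 -> mail (id 1, parent_dir=NULL, d 6).
Iteration 7: parent_dir is NULL; no match; recursion stops.
d values: 0, 1, 2, 3, 4, 5, 6; the maximum is 6.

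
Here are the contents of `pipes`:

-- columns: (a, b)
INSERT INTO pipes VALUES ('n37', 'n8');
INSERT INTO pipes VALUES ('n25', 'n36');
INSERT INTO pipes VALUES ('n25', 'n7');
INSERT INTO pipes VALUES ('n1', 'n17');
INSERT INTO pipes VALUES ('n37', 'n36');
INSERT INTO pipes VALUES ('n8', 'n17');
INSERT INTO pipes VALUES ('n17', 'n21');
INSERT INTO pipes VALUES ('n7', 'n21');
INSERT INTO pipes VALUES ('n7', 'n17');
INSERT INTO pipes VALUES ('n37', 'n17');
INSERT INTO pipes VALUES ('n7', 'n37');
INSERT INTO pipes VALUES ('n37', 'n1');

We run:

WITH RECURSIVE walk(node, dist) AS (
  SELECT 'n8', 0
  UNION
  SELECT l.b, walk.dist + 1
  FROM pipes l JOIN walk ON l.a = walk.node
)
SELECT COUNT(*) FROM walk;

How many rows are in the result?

3

Base: (n8, dist=0).
Iteration 1: edges from {n8} -> (n17, dist=1).
Iteration 2: edges from {n17} -> (n21, dist=2).
Iteration 3: no outgoing edges from {n21}; recursion stops.
Total rows emitted: 3.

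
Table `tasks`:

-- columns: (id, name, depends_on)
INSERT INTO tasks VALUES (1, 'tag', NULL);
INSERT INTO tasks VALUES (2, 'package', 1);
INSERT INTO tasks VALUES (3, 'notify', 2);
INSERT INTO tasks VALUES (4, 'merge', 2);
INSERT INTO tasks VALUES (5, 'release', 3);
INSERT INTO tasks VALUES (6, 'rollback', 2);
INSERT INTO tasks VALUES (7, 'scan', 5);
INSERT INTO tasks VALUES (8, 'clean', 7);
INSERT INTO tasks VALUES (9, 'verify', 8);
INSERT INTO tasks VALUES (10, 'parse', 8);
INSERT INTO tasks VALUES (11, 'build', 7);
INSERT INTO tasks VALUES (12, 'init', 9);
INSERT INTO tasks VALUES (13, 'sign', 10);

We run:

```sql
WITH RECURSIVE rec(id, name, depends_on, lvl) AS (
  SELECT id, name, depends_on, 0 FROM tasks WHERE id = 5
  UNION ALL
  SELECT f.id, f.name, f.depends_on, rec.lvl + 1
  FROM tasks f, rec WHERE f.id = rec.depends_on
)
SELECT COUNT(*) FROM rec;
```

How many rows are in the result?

Base: id=5 (release), depends_on=3, lvl 0.
Iteration 1: join on id=3 -> notify (id 3, depends_on=2, lvl 1).
Iteration 2: join on id=2 -> package (id 2, depends_on=1, lvl 2).
Iteration 3: join on id=1 -> tag (id 1, depends_on=NULL, lvl 3).
Iteration 4: depends_on is NULL; no match; recursion stops.
Total rows emitted: 4.

4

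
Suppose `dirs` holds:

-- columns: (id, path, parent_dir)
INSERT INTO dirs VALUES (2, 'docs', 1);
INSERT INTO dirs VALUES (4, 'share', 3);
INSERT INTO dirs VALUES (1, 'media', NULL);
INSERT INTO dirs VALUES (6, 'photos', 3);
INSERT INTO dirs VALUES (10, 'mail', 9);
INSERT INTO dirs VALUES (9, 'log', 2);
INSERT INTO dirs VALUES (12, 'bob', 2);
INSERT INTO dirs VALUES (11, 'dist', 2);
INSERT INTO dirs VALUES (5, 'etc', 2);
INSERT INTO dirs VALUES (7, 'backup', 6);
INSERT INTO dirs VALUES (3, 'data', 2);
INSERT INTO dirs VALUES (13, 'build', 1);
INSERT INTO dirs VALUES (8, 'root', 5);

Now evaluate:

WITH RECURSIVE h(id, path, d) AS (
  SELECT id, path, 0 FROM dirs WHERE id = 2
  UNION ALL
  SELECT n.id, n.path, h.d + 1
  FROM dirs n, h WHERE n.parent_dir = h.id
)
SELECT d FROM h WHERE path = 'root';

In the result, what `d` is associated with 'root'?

Base: id=2 (docs) at d 0.
Iteration 1: rows with parent_dir in {2} -> data (id 3, d 1), etc (id 5, d 1), log (id 9, d 1), dist (id 11, d 1), bob (id 12, d 1).
Iteration 2: rows with parent_dir in {3,5,9,11,12} -> share (id 4, d 2), photos (id 6, d 2), root (id 8, d 2), mail (id 10, d 2).
Iteration 3: rows with parent_dir in {4,6,8,10} -> backup (id 7, d 3).
Iteration 4: no rows with parent_dir in {7}; recursion stops.

2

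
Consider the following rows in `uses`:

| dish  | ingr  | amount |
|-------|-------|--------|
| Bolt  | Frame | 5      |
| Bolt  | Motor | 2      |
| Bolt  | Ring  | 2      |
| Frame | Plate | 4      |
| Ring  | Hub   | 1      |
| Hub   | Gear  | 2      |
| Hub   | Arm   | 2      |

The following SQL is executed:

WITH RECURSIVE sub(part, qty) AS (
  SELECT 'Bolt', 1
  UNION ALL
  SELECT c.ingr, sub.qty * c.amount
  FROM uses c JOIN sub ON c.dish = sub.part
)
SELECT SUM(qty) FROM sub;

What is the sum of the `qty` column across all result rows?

40

Base: (Bolt, qty=1).
Iteration 1: components of {Bolt} -> Frame = 1*5 = 5, Motor = 1*2 = 2, Ring = 1*2 = 2.
Iteration 2: components of {Frame,Motor,Ring} -> Hub = 2*1 = 2, Plate = 5*4 = 20.
Iteration 3: components of {Hub,Plate} -> Arm = 2*2 = 4, Gear = 2*2 = 4.
Iteration 4: no further components; recursion stops.
SUM(qty) = 1 + 5 + 2 + 2 + 20 + 2 + 4 + 4 = 40.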